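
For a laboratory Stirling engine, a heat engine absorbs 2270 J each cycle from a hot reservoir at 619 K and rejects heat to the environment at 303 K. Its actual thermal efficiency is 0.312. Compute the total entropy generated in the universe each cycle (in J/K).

ΔS_univ ≈ 1.487 J/K

W = η·Q_H = 0.312 × 2270 = 708.2 J, so Q_C = Q_H − W = 1562 J.
The hot reservoir loses entropy Q_H/T_H = 2270/619.00 = 3.667 J/K; the cold reservoir gains Q_C/T_C = 1562/303.00 = 5.154 J/K.
ΔS_univ = −Q_H/T_H + Q_C/T_C = 1.487 J/K (> 0, since η = 0.312 < η_Carnot = 0.511).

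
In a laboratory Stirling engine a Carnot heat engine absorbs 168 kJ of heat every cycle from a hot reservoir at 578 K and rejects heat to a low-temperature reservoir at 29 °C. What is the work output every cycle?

T_C = 29 °C → 29 + 273.15 = 302.15 K.
For a reversible engine, η = 1 − T_C/T_H = 1 − 302.15/578.00 = 0.4772.
W = η·Q_H = 0.4772 × 168 = 80.2 kJ.

W ≈ 80.2 kJ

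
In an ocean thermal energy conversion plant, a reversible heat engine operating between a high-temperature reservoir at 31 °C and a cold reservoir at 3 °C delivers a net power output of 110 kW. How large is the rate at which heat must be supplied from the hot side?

Q̇_H ≈ 1190 kW

T_H = 31 °C → 31 + 273.15 = 304.15 K.
T_C = 3 °C → 3 + 273.15 = 276.15 K.
η_rev = 1 − T_C/T_H = 1 − 276.15/304.15 = 0.0921.
Q_H = W/η = 110/0.0921 = 1190 kW.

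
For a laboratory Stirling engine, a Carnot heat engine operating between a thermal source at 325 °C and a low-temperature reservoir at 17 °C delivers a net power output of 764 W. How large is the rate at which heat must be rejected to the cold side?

Q̇_C ≈ 720 W

T_H = 325 °C → 325 + 273.15 = 598.15 K.
T_C = 17 °C → 17 + 273.15 = 290.15 K.
Since the cycle is reversible, η = 1 − T_C/T_H = 1 − 290.15/598.15 = 0.5149.
Since Q_C/Q_H = T_C/T_H and Q_H = W/η, Q_C = W·T_C/(T_H − T_C) = 764 × 290.15/308.00 = 720 W.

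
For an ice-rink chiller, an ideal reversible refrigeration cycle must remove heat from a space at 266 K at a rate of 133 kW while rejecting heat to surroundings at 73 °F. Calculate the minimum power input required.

Ẇ_in ≈ 15.0 kW

T_H = 73 °F → (73 − 32) × 5/9 = 22.78 °C = 295.93 K.
For a reversible refrigerator, COP_R = T_C/(T_H − T_C) = 266.00/29.93 = 8.8881.
W = Q_C/COP_R = 133/8.8881 = 15.0 kW.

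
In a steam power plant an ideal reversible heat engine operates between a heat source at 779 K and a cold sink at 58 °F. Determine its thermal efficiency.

η ≈ 0.6308

T_C = 58 °F → (58 − 32) × 5/9 = 14.44 °C = 287.59 K.
Carnot efficiency: η = 1 − T_C/T_H = 1 − 287.59/779.00 = 0.6308.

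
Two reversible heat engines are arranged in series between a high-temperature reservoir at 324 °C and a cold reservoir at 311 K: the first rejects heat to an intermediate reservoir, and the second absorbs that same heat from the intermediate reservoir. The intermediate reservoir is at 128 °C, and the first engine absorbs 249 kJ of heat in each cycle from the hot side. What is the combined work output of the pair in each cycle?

T_H = 324 °C → 324 + 273.15 = 597.15 K.
Two reversible stages in series are equivalent to a single Carnot engine between T_H and T_C, so η_total = 1 − T_C/T_H = 1 − 311.00/597.15 = 0.4792.
W_total = η_total · Q_H = 0.4792 × 249 = 119 kJ.

W_total ≈ 119 kJ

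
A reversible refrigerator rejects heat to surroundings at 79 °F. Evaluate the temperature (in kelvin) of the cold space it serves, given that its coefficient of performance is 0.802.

T_H = 79 °F → (79 − 32) × 5/9 = 26.11 °C = 299.26 K.
COP_R = T_C/(T_H − T_C) ⇒ T_C = T_H·COP_R/(1 + COP_R) = 299.26 × 0.802/(1 + 0.802) = 133 K.

T_C ≈ 133 K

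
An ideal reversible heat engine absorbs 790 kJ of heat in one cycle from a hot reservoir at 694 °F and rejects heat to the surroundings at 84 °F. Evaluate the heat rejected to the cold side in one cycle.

T_H = 694 °F → (694 − 32) × 5/9 = 367.78 °C = 640.93 K.
T_C = 84 °F → (84 − 32) × 5/9 = 28.89 °C = 302.04 K.
The Carnot efficiency is η = 1 − T_C/T_H = 1 − 302.04/640.93 = 0.5287.
For a reversible cycle Q_C/Q_H = T_C/T_H, so Q_C = 790 × 302.04/640.93 = 372.3 kJ.

Q_C ≈ 372.3 kJ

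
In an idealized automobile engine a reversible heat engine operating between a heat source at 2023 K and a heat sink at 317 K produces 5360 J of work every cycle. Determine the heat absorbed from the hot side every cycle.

Q_H ≈ 6356 J

Since the cycle is reversible, η = 1 − T_C/T_H = 1 − 317.00/2023.00 = 0.8433.
Q_H = W/η = 5360/0.8433 = 6356 J.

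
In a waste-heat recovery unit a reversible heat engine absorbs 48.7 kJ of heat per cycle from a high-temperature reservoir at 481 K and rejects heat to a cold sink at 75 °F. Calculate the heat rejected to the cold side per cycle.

Q_C ≈ 30.1 kJ

T_C = 75 °F → (75 − 32) × 5/9 = 23.89 °C = 297.04 K.
Since the cycle is reversible, η = 1 − T_C/T_H = 1 − 297.04/481.00 = 0.3825.
For a reversible cycle Q_C/Q_H = T_C/T_H, so Q_C = 48.7 × 297.04/481.00 = 30.1 kJ.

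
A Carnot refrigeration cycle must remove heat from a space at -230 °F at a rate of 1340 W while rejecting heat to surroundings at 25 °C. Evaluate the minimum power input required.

Ẇ_in ≈ 1790 W

T_H = 25 °C → 25 + 273.15 = 298.15 K.
T_C = -230 °F → (-230 − 32) × 5/9 = -145.56 °C = 127.59 K.
The reversible coefficient of performance is COP_R = T_C/(T_H − T_C) = 127.59/170.56 = 0.7481.
W = Q_C/COP_R = 1340/0.7481 = 1790 W.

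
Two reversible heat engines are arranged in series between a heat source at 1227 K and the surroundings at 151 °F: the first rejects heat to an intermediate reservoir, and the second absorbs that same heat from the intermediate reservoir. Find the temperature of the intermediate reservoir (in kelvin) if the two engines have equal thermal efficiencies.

T_C = 151 °F → (151 − 32) × 5/9 = 66.11 °C = 339.26 K.
Equal efficiencies require 1 − T_m/T_H = 1 − T_C/T_m, i.e. T_m/T_H = T_C/T_m, so T_m = √(T_H·T_C) = √(1227.00 × 339.26) = 645 K.

T_m ≈ 645 K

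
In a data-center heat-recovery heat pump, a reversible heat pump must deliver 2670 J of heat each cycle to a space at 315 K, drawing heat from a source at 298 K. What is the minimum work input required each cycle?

W_in ≈ 144 J

The Carnot heat-pump COP is COP_HP = T_H/(T_H − T_C) = 315.00/17.00 = 18.5294.
W = Q_H/COP_HP = 2670/18.5294 = 144 J.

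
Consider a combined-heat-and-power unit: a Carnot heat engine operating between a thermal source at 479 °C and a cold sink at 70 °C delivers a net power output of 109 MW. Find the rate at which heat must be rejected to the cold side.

Q̇_C ≈ 91.45 MW

T_H = 479 °C → 479 + 273.15 = 752.15 K.
T_C = 70 °C → 70 + 273.15 = 343.15 K.
η_rev = 1 − T_C/T_H = 1 − 343.15/752.15 = 0.5438.
Since Q_C/Q_H = T_C/T_H and Q_H = W/η, Q_C = W·T_C/(T_H − T_C) = 109 × 343.15/409.00 = 91.45 MW.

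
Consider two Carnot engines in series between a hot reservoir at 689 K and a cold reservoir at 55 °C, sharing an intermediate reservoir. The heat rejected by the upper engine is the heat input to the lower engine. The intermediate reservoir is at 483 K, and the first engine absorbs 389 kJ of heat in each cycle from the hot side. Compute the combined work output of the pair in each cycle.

T_C = 55 °C → 55 + 273.15 = 328.15 K.
Two reversible stages in series are equivalent to a single Carnot engine between T_H and T_C, so η_total = 1 − T_C/T_H = 1 − 328.15/689.00 = 0.5237.
W_total = η_total · Q_H = 0.5237 × 389 = 204 kJ.

W_total ≈ 204 kJ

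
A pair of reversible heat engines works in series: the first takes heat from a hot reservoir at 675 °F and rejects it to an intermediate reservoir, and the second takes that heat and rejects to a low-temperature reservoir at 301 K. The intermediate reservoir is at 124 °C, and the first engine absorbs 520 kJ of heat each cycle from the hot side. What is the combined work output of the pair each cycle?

T_H = 675 °F → (675 − 32) × 5/9 = 357.22 °C = 630.37 K.
Two reversible stages in series are equivalent to a single Carnot engine between T_H and T_C, so η_total = 1 − T_C/T_H = 1 − 301.00/630.37 = 0.5225.
W_total = η_total · Q_H = 0.5225 × 520 = 271.7 kJ.

W_total ≈ 271.7 kJ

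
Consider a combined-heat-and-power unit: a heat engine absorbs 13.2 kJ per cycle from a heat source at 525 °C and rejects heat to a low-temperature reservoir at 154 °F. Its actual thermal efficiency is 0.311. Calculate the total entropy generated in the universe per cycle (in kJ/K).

T_H = 525 °C → 525 + 273.15 = 798.15 K.
T_C = 154 °F → (154 − 32) × 5/9 = 67.78 °C = 340.93 K.
W = η·Q_H = 0.311 × 13.2 = 4.105 kJ, so Q_C = Q_H − W = 9.095 kJ.
Entropy balance on the reservoirs: −Q_H/T_H = -0.01654 kJ/K, +Q_C/T_C = 0.02668 kJ/K.
ΔS_univ = −Q_H/T_H + Q_C/T_C = 0.01014 kJ/K (> 0, since η = 0.311 < η_Carnot = 0.573).

ΔS_univ ≈ 0.01014 kJ/K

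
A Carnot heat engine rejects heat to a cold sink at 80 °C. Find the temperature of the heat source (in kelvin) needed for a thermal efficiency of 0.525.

T_C = 80 °C → 80 + 273.15 = 353.15 K.
From η = 1 − T_C/T_H, solving for T_H gives T_H = T_C/(1 − η) = 353.15/(1 − 0.525) = 743 K.

T_H ≈ 743 K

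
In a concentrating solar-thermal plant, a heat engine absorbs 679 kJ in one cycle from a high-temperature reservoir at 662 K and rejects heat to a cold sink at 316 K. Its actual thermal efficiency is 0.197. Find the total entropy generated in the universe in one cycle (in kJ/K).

W = η·Q_H = 0.197 × 679 = 133.8 kJ, so Q_C = Q_H − W = 545.2 kJ.
The hot reservoir loses entropy Q_H/T_H = 679/662.00 = 1.026 kJ/K; the cold reservoir gains Q_C/T_C = 545.2/316.00 = 1.725 kJ/K.
ΔS_univ = −Q_H/T_H + Q_C/T_C = 0.6998 kJ/K (> 0, since η = 0.197 < η_Carnot = 0.523).

ΔS_univ ≈ 0.6998 kJ/K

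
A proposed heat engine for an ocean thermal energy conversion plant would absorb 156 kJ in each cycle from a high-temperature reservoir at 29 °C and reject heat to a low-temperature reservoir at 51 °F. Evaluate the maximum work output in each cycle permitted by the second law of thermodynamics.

W_max ≈ 9.52 kJ

T_H = 29 °C → 29 + 273.15 = 302.15 K.
T_C = 51 °F → (51 − 32) × 5/9 = 10.56 °C = 283.71 K.
The second-law ceiling is the Carnot efficiency, η_max = 1 − T_C/T_H = 1 − 283.71/302.15 = 0.0610.
W_max = η_max · Q_H = 0.0610 × 156 = 9.52 kJ.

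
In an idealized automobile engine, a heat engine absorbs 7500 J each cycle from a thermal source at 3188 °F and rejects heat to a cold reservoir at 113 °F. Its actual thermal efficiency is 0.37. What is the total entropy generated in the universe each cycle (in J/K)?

T_H = 3188 °F → (3188 − 32) × 5/9 = 1753.33 °C = 2026.48 K.
T_C = 113 °F → (113 − 32) × 5/9 = 45.00 °C = 318.15 K.
W = η·Q_H = 0.37 × 7500 = 2775 J, so Q_C = Q_H − W = 4725 J.
Reservoir entropy changes: ΔS_H = −Q_H/T_H = −7500/2026.48 = -3.701 J/K and ΔS_C = +Q_C/T_C = 4725/318.15 = 14.85 J/K.
ΔS_univ = −Q_H/T_H + Q_C/T_C = 11.2 J/K (> 0, since η = 0.37 < η_Carnot = 0.843).

ΔS_univ ≈ 11.2 J/K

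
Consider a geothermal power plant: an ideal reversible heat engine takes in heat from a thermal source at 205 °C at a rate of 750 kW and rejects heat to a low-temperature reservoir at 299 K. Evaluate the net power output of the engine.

Ẇ ≈ 281 kW

T_H = 205 °C → 205 + 273.15 = 478.15 K.
η_rev = 1 − T_C/T_H = 1 − 299.00/478.15 = 0.3747.
W = η·Q_H = 0.3747 × 750 = 281 kW.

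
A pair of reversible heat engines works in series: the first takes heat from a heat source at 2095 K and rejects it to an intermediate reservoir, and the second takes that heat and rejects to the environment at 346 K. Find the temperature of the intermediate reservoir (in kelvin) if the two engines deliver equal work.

T_m ≈ 1220 K

For reversible stages Q_m = Q_H·(T_m/T_H). Setting W₁ = Q_H(1 − T_m/T_H) equal to W₂ = Q_m(1 − T_C/T_m) = Q_H·(T_m − T_C)/T_H gives T_H − T_m = T_m − T_C, so T_m = (T_H + T_C)/2 = (2095.00 + 346.00)/2 = 1220 K.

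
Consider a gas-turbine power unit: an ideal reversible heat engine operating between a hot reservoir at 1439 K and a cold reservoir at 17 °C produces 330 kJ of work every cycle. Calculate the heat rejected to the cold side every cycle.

T_C = 17 °C → 17 + 273.15 = 290.15 K.
For a reversible engine, η = 1 − T_C/T_H = 1 − 290.15/1439.00 = 0.7984.
Since Q_C/Q_H = T_C/T_H and Q_H = W/η, Q_C = W·T_C/(T_H − T_C) = 330 × 290.15/1148.85 = 83.3 kJ.

Q_C ≈ 83.3 kJ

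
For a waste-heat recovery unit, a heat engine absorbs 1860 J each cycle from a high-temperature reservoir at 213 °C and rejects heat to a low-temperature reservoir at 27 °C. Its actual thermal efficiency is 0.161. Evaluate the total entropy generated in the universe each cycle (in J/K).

T_H = 213 °C → 213 + 273.15 = 486.15 K.
T_C = 27 °C → 27 + 273.15 = 300.15 K.
W = η·Q_H = 0.161 × 1860 = 299.5 J, so Q_C = Q_H − W = 1561 J.
Entropy balance on the reservoirs: −Q_H/T_H = -3.826 J/K, +Q_C/T_C = 5.199 J/K.
ΔS_univ = −Q_H/T_H + Q_C/T_C = 1.37 J/K (> 0, since η = 0.161 < η_Carnot = 0.383).

ΔS_univ ≈ 1.37 J/K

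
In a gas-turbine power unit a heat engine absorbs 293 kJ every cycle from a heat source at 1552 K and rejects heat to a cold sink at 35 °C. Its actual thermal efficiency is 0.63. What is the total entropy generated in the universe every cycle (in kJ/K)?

T_C = 35 °C → 35 + 273.15 = 308.15 K.
W = η·Q_H = 0.63 × 293 = 184.6 kJ, so Q_C = Q_H − W = 108.4 kJ.
Reservoir entropy changes: ΔS_H = −Q_H/T_H = −293/1552.00 = -0.1888 kJ/K and ΔS_C = +Q_C/T_C = 108.4/308.15 = 0.3518 kJ/K.
ΔS_univ = −Q_H/T_H + Q_C/T_C = 0.163 kJ/K (> 0, since η = 0.63 < η_Carnot = 0.801).

ΔS_univ ≈ 0.163 kJ/K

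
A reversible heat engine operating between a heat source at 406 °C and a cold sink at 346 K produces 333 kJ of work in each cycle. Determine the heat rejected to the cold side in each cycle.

T_H = 406 °C → 406 + 273.15 = 679.15 K.
Carnot efficiency: η = 1 − T_C/T_H = 1 − 346.00/679.15 = 0.4905.
Since Q_C/Q_H = T_C/T_H and Q_H = W/η, Q_C = W·T_C/(T_H − T_C) = 333 × 346.00/333.15 = 346 kJ.

Q_C ≈ 346 kJ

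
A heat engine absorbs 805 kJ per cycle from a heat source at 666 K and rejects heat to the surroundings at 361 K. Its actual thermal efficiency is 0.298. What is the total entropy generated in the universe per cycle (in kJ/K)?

ΔS_univ ≈ 0.357 kJ/K

W = η·Q_H = 0.298 × 805 = 239.9 kJ, so Q_C = Q_H − W = 565.1 kJ.
Reservoir entropy changes: ΔS_H = −Q_H/T_H = −805/666.00 = -1.209 kJ/K and ΔS_C = +Q_C/T_C = 565.1/361.00 = 1.565 kJ/K.
ΔS_univ = −Q_H/T_H + Q_C/T_C = 0.357 kJ/K (> 0, since η = 0.298 < η_Carnot = 0.458).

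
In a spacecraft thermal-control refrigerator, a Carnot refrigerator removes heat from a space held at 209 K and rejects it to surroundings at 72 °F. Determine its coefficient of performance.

T_H = 72 °F → (72 − 32) × 5/9 = 22.22 °C = 295.37 K.
COP_R = T_C/(T_H − T_C) = 209.00/(295.37 − 209.00) = 2.420.

COP_R ≈ 2.420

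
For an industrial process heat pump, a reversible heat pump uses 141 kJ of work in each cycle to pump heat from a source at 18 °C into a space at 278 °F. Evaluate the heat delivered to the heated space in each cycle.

Q_H ≈ 487 kJ

T_H = 278 °F → (278 − 32) × 5/9 = 136.67 °C = 409.82 K.
T_C = 18 °C → 18 + 273.15 = 291.15 K.
Reversible heating COP: COP_HP = T_H/(T_H − T_C) = 409.82/118.67 = 3.4535.
Q_H = COP_HP · W = 3.4535 × 141 = 487 kJ.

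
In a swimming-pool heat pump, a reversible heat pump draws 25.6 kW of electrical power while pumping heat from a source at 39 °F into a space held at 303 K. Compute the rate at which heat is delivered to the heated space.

Q̇_H ≈ 299 kW

T_C = 39 °F → (39 − 32) × 5/9 = 3.89 °C = 277.04 K.
The Carnot heat-pump COP is COP_HP = T_H/(T_H − T_C) = 303.00/25.96 = 11.6713.
Q_H = COP_HP · W = 11.6713 × 25.6 = 299 kW.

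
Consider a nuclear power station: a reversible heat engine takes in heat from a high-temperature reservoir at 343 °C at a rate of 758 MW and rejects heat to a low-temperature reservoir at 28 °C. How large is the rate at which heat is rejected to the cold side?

T_H = 343 °C → 343 + 273.15 = 616.15 K.
T_C = 28 °C → 28 + 273.15 = 301.15 K.
Since the cycle is reversible, η = 1 − T_C/T_H = 1 − 301.15/616.15 = 0.5112.
For a reversible cycle Q_C/Q_H = T_C/T_H, so Q_C = 758 × 301.15/616.15 = 370 MW.

Q̇_C ≈ 370 MW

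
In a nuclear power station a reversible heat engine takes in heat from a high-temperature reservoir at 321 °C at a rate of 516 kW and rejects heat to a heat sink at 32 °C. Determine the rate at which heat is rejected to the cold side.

T_H = 321 °C → 321 + 273.15 = 594.15 K.
T_C = 32 °C → 32 + 273.15 = 305.15 K.
Since the cycle is reversible, η = 1 − T_C/T_H = 1 − 305.15/594.15 = 0.4864.
For a reversible cycle Q_C/Q_H = T_C/T_H, so Q_C = 516 × 305.15/594.15 = 265 kW.

Q̇_C ≈ 265 kW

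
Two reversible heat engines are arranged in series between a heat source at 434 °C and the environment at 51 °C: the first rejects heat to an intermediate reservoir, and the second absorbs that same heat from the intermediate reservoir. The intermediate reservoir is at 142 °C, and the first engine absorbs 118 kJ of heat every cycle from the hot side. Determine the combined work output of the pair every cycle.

T_H = 434 °C → 434 + 273.15 = 707.15 K.
T_C = 51 °C → 51 + 273.15 = 324.15 K.
Two reversible stages in series are equivalent to a single Carnot engine between T_H and T_C, so η_total = 1 − T_C/T_H = 1 − 324.15/707.15 = 0.5416.
W_total = η_total · Q_H = 0.5416 × 118 = 63.91 kJ.

W_total ≈ 63.91 kJ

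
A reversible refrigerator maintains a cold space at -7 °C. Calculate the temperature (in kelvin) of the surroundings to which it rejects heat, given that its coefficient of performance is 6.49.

T_H ≈ 307 K

T_C = -7 °C → -7 + 273.15 = 266.15 K.
COP_R = T_C/(T_H − T_C) ⇒ T_H = T_C·(1 + 1/COP_R) = 266.15 × (1 + 1/6.49) = 307 K.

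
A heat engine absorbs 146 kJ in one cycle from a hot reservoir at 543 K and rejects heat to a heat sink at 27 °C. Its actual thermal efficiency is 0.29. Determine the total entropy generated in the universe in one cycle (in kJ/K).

T_C = 27 °C → 27 + 273.15 = 300.15 K.
W = η·Q_H = 0.29 × 146 = 42.34 kJ, so Q_C = Q_H − W = 103.7 kJ.
The hot reservoir loses entropy Q_H/T_H = 146/543.00 = 0.2689 kJ/K; the cold reservoir gains Q_C/T_C = 103.7/300.15 = 0.3454 kJ/K.
ΔS_univ = −Q_H/T_H + Q_C/T_C = 0.0765 kJ/K (> 0, since η = 0.29 < η_Carnot = 0.447).

ΔS_univ ≈ 0.0765 kJ/K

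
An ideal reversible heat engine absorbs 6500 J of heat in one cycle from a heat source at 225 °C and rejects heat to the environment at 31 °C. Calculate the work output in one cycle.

W ≈ 2530 J

T_H = 225 °C → 225 + 273.15 = 498.15 K.
T_C = 31 °C → 31 + 273.15 = 304.15 K.
η_rev = 1 − T_C/T_H = 1 − 304.15/498.15 = 0.3894.
W = η·Q_H = 0.3894 × 6500 = 2530 J.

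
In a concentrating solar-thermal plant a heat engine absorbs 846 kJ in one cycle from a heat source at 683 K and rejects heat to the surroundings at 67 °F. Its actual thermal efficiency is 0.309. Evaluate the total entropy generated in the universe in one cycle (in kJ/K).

T_C = 67 °F → (67 − 32) × 5/9 = 19.44 °C = 292.59 K.
W = η·Q_H = 0.309 × 846 = 261.4 kJ, so Q_C = Q_H − W = 584.6 kJ.
Reservoir entropy changes: ΔS_H = −Q_H/T_H = −846/683.00 = -1.239 kJ/K and ΔS_C = +Q_C/T_C = 584.6/292.59 = 1.998 kJ/K.
ΔS_univ = −Q_H/T_H + Q_C/T_C = 0.7593 kJ/K (> 0, since η = 0.309 < η_Carnot = 0.572).

ΔS_univ ≈ 0.7593 kJ/K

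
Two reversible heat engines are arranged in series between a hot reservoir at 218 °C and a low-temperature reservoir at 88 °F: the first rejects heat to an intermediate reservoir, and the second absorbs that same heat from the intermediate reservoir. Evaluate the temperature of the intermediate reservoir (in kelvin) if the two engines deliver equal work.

T_m ≈ 397.7 K

T_H = 218 °C → 218 + 273.15 = 491.15 K.
T_C = 88 °F → (88 − 32) × 5/9 = 31.11 °C = 304.26 K.
For reversible stages Q_m = Q_H·(T_m/T_H). Setting W₁ = Q_H(1 − T_m/T_H) equal to W₂ = Q_m(1 − T_C/T_m) = Q_H·(T_m − T_C)/T_H gives T_H − T_m = T_m − T_C, so T_m = (T_H + T_C)/2 = (491.15 + 304.26)/2 = 397.7 K.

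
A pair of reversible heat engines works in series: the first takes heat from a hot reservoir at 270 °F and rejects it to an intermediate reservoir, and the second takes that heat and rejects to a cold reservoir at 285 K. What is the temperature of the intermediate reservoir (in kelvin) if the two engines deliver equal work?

T_H = 270 °F → (270 − 32) × 5/9 = 132.22 °C = 405.37 K.
For reversible stages Q_m = Q_H·(T_m/T_H). Setting W₁ = Q_H(1 − T_m/T_H) equal to W₂ = Q_m(1 − T_C/T_m) = Q_H·(T_m − T_C)/T_H gives T_H − T_m = T_m − T_C, so T_m = (T_H + T_C)/2 = (405.37 + 285.00)/2 = 345 K.

T_m ≈ 345 K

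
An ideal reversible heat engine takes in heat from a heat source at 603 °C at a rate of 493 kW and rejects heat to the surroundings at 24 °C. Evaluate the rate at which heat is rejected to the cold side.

Q̇_C ≈ 167 kW

T_H = 603 °C → 603 + 273.15 = 876.15 K.
T_C = 24 °C → 24 + 273.15 = 297.15 K.
For a reversible engine, η = 1 − T_C/T_H = 1 − 297.15/876.15 = 0.6608.
For a reversible cycle Q_C/Q_H = T_C/T_H, so Q_C = 493 × 297.15/876.15 = 167 kW.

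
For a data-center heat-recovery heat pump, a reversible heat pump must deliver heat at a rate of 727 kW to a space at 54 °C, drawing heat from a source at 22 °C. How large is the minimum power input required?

Ẇ_in ≈ 71.1 kW

T_H = 54 °C → 54 + 273.15 = 327.15 K.
T_C = 22 °C → 22 + 273.15 = 295.15 K.
COP_HP = T_H/(T_H − T_C) = 327.15/32.00 = 10.2234.
W = Q_H/COP_HP = 727/10.2234 = 71.1 kW.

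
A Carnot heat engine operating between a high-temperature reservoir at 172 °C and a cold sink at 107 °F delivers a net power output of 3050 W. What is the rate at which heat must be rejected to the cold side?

T_H = 172 °C → 172 + 273.15 = 445.15 K.
T_C = 107 °F → (107 − 32) × 5/9 = 41.67 °C = 314.82 K.
Carnot efficiency: η = 1 − T_C/T_H = 1 − 314.82/445.15 = 0.2928.
Since Q_C/Q_H = T_C/T_H and Q_H = W/η, Q_C = W·T_C/(T_H − T_C) = 3050 × 314.82/130.33 = 7370 W.

Q̇_C ≈ 7370 W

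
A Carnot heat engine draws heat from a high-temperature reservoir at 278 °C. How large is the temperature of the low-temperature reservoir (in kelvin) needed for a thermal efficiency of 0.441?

T_H = 278 °C → 278 + 273.15 = 551.15 K.
From η = 1 − T_C/T_H, T_C = T_H·(1 − η) = 551.15 × (1 − 0.441) = 308 K.

T_C ≈ 308 K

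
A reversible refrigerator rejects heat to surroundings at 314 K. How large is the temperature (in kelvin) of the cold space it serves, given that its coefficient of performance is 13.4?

T_C ≈ 292.2 K

COP_R = T_C/(T_H − T_C) ⇒ T_C = T_H·COP_R/(1 + COP_R) = 314.00 × 13.4/(1 + 13.4) = 292.2 K.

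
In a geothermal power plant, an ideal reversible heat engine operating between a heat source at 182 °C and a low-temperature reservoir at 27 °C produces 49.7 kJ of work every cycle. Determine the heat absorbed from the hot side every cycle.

T_H = 182 °C → 182 + 273.15 = 455.15 K.
T_C = 27 °C → 27 + 273.15 = 300.15 K.
The Carnot efficiency is η = 1 − T_C/T_H = 1 − 300.15/455.15 = 0.3405.
Q_H = W/η = 49.7/0.3405 = 145.9 kJ.

Q_H ≈ 145.9 kJ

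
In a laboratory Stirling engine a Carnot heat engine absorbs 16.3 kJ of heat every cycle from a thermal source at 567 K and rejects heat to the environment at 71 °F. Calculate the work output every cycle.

T_C = 71 °F → (71 − 32) × 5/9 = 21.67 °C = 294.82 K.
Carnot efficiency: η = 1 − T_C/T_H = 1 − 294.82/567.00 = 0.4800.
W = η·Q_H = 0.4800 × 16.3 = 7.825 kJ.

W ≈ 7.825 kJ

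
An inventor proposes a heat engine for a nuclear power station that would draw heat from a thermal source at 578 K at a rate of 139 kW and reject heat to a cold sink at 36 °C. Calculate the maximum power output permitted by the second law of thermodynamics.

Ẇ_max ≈ 64.7 kW

T_C = 36 °C → 36 + 273.15 = 309.15 K.
By the Carnot theorem, η_max = 1 − T_C/T_H = 1 − 309.15/578.00 = 0.4651.
W_max = η_max · Q_H = 0.4651 × 139 = 64.7 kW.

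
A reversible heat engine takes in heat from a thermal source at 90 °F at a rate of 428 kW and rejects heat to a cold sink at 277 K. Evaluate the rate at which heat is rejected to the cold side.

T_H = 90 °F → (90 − 32) × 5/9 = 32.22 °C = 305.37 K.
For a reversible engine, η = 1 − T_C/T_H = 1 − 277.00/305.37 = 0.0929.
For a reversible cycle Q_C/Q_H = T_C/T_H, so Q_C = 428 × 277.00/305.37 = 388.2 kW.

Q̇_C ≈ 388.2 kW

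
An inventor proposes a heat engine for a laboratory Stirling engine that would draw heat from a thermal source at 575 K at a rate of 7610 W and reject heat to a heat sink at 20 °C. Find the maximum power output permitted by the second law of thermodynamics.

Ẇ_max ≈ 3730 W

T_C = 20 °C → 20 + 273.15 = 293.15 K.
No engine can exceed the Carnot limit: η_max = 1 − T_C/T_H = 1 − 293.15/575.00 = 0.4902.
W_max = η_max · Q_H = 0.4902 × 7610 = 3730 W.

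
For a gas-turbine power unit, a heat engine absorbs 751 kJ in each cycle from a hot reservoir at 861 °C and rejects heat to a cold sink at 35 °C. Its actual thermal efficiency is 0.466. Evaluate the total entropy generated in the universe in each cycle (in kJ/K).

T_H = 861 °C → 861 + 273.15 = 1134.15 K.
T_C = 35 °C → 35 + 273.15 = 308.15 K.
W = η·Q_H = 0.466 × 751 = 350.0 kJ, so Q_C = Q_H − W = 401.0 kJ.
Entropy balance on the reservoirs: −Q_H/T_H = -0.6622 kJ/K, +Q_C/T_C = 1.301 kJ/K.
ΔS_univ = −Q_H/T_H + Q_C/T_C = 0.639 kJ/K (> 0, since η = 0.466 < η_Carnot = 0.728).

ΔS_univ ≈ 0.639 kJ/K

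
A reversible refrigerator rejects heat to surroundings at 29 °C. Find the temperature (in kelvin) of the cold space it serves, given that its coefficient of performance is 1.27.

T_H = 29 °C → 29 + 273.15 = 302.15 K.
COP_R = T_C/(T_H − T_C) ⇒ T_C = T_H·COP_R/(1 + COP_R) = 302.15 × 1.27/(1 + 1.27) = 169 K.

T_C ≈ 169 K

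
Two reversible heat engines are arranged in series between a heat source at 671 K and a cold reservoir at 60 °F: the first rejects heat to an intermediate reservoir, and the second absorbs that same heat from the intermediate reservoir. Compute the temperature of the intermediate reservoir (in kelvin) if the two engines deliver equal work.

T_m ≈ 480 K

T_C = 60 °F → (60 − 32) × 5/9 = 15.56 °C = 288.71 K.
For reversible stages Q_m = Q_H·(T_m/T_H). Setting W₁ = Q_H(1 − T_m/T_H) equal to W₂ = Q_m(1 − T_C/T_m) = Q_H·(T_m − T_C)/T_H gives T_H − T_m = T_m − T_C, so T_m = (T_H + T_C)/2 = (671.00 + 288.71)/2 = 480 K.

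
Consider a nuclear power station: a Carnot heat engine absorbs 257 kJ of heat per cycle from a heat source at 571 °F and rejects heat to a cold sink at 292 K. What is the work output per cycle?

T_H = 571 °F → (571 − 32) × 5/9 = 299.44 °C = 572.59 K.
η_rev = 1 − T_C/T_H = 1 − 292.00/572.59 = 0.4900.
W = η·Q_H = 0.4900 × 257 = 126 kJ.

W ≈ 126 kJ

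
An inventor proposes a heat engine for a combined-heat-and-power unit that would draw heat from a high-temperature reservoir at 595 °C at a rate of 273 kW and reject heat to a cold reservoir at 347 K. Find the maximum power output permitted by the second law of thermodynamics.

Ẇ_max ≈ 164 kW

T_H = 595 °C → 595 + 273.15 = 868.15 K.
By the Carnot theorem, η_max = 1 − T_C/T_H = 1 − 347.00/868.15 = 0.6003.
W_max = η_max · Q_H = 0.6003 × 273 = 164 kW.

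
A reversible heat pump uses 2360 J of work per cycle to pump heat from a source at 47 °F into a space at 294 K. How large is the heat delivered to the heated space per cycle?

T_C = 47 °F → (47 − 32) × 5/9 = 8.33 °C = 281.48 K.
The Carnot heat-pump COP is COP_HP = T_H/(T_H − T_C) = 294.00/12.52 = 23.4887.
Q_H = COP_HP · W = 23.4887 × 2360 = 55430 J.

Q_H ≈ 55430 J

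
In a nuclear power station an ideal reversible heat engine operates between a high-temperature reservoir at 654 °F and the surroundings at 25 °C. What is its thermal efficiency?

η ≈ 0.5181

T_H = 654 °F → (654 − 32) × 5/9 = 345.56 °C = 618.71 K.
T_C = 25 °C → 25 + 273.15 = 298.15 K.
η_rev = 1 − T_C/T_H = 1 − 298.15/618.71 = 0.5181.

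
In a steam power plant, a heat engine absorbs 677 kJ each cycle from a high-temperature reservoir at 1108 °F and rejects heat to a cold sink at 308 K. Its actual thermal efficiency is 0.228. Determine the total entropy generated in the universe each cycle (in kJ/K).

ΔS_univ ≈ 0.920 kJ/K

T_H = 1108 °F → (1108 − 32) × 5/9 = 597.78 °C = 870.93 K.
W = η·Q_H = 0.228 × 677 = 154.4 kJ, so Q_C = Q_H − W = 522.6 kJ.
Reservoir entropy changes: ΔS_H = −Q_H/T_H = −677/870.93 = -0.7773 kJ/K and ΔS_C = +Q_C/T_C = 522.6/308.00 = 1.697 kJ/K.
ΔS_univ = −Q_H/T_H + Q_C/T_C = 0.920 kJ/K (> 0, since η = 0.228 < η_Carnot = 0.646).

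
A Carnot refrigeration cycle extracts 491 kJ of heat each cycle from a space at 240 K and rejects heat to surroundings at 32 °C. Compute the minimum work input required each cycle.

W_in ≈ 133 kJ

T_H = 32 °C → 32 + 273.15 = 305.15 K.
For a reversible refrigerator, COP_R = T_C/(T_H − T_C) = 240.00/65.15 = 3.6838.
W = Q_C/COP_R = 491/3.6838 = 133 kJ.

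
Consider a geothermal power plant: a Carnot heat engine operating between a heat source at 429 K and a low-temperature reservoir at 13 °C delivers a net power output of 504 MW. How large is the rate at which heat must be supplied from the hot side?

Q̇_H ≈ 1510 MW

T_C = 13 °C → 13 + 273.15 = 286.15 K.
For a reversible engine, η = 1 − T_C/T_H = 1 − 286.15/429.00 = 0.3330.
Q_H = W/η = 504/0.3330 = 1510 MW.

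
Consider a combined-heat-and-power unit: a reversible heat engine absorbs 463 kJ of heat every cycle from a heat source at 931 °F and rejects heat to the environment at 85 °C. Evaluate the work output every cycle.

T_H = 931 °F → (931 − 32) × 5/9 = 499.44 °C = 772.59 K.
T_C = 85 °C → 85 + 273.15 = 358.15 K.
For a reversible engine, η = 1 − T_C/T_H = 1 − 358.15/772.59 = 0.5364.
W = η·Q_H = 0.5364 × 463 = 248 kJ.

W ≈ 248 kJ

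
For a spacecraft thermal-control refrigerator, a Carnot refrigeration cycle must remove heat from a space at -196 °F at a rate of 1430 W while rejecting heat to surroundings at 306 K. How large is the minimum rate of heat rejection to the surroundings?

Q̇_H ≈ 2990 W

T_C = -196 °F → (-196 − 32) × 5/9 = -126.67 °C = 146.48 K.
For a reversible cycle Q_H/Q_C = T_H/T_C, so Q_H = Q_C·T_H/T_C = 1430 × 306.00/146.48 = 2990 W.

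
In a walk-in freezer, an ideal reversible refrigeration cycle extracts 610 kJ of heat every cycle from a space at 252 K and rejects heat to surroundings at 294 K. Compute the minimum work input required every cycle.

For a reversible refrigerator, COP_R = T_C/(T_H − T_C) = 252.00/42.00 = 6.0000.
W = Q_C/COP_R = 610/6.0000 = 102 kJ.

W_in ≈ 102 kJ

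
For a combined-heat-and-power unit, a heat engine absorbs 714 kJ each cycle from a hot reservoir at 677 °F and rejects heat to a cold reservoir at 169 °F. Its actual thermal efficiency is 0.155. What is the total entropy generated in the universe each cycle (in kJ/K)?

T_H = 677 °F → (677 − 32) × 5/9 = 358.33 °C = 631.48 K.
T_C = 169 °F → (169 − 32) × 5/9 = 76.11 °C = 349.26 K.
W = η·Q_H = 0.155 × 714 = 110.7 kJ, so Q_C = Q_H − W = 603.3 kJ.
Entropy balance on the reservoirs: −Q_H/T_H = -1.131 kJ/K, +Q_C/T_C = 1.727 kJ/K.
ΔS_univ = −Q_H/T_H + Q_C/T_C = 0.597 kJ/K (> 0, since η = 0.155 < η_Carnot = 0.447).

ΔS_univ ≈ 0.597 kJ/K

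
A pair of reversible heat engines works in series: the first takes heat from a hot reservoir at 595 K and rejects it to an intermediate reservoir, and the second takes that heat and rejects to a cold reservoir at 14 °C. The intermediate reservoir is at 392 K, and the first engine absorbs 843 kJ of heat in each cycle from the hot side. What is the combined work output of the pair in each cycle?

T_C = 14 °C → 14 + 273.15 = 287.15 K.
Two reversible stages in series are equivalent to a single Carnot engine between T_H and T_C, so η_total = 1 − T_C/T_H = 1 − 287.15/595.00 = 0.5174.
W_total = η_total · Q_H = 0.5174 × 843 = 436 kJ.

W_total ≈ 436 kJ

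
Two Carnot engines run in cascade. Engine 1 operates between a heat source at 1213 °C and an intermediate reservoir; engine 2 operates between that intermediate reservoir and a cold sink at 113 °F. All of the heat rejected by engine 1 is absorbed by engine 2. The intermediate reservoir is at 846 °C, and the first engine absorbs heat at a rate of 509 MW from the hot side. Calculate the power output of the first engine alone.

T_H = 1213 °C → 1213 + 273.15 = 1486.15 K.
T_C = 113 °F → (113 − 32) × 5/9 = 45.00 °C = 318.15 K.
T_m = 846 °C → 846 + 273.15 = 1119.15 K.
First-stage efficiency η₁ = 1 − T_m/T_H = 1 − 1119.15/1486.15 = 0.2469.
W₁ = η₁·Q_H = 0.2469 × 509 = 126 MW.

Ẇ₁ ≈ 126 MW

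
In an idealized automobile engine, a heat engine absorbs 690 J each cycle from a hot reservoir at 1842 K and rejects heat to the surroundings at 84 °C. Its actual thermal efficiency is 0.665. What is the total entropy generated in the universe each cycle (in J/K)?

T_C = 84 °C → 84 + 273.15 = 357.15 K.
W = η·Q_H = 0.665 × 690 = 458.9 J, so Q_C = Q_H − W = 231.1 J.
Reservoir entropy changes: ΔS_H = −Q_H/T_H = −690/1842.00 = -0.3746 J/K and ΔS_C = +Q_C/T_C = 231.1/357.15 = 0.6472 J/K.
ΔS_univ = −Q_H/T_H + Q_C/T_C = 0.273 J/K (> 0, since η = 0.665 < η_Carnot = 0.806).

ΔS_univ ≈ 0.273 J/K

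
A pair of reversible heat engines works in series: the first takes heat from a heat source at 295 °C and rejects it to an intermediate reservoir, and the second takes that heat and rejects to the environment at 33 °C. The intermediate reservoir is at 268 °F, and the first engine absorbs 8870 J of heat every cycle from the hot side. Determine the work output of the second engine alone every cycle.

W₂ ≈ 1530 J

T_H = 295 °C → 295 + 273.15 = 568.15 K.
T_C = 33 °C → 33 + 273.15 = 306.15 K.
T_m = 268 °F → (268 − 32) × 5/9 = 131.11 °C = 404.26 K.
Heat entering the second stage: Q_m = Q_H·(T_m/T_H) = 8870 × 404.26/568.15 = 6310 J.
Second-stage efficiency η₂ = 1 − T_C/T_m = 1 − 306.15/404.26 = 0.2427, so W₂ = η₂·Q_m = 1530 J.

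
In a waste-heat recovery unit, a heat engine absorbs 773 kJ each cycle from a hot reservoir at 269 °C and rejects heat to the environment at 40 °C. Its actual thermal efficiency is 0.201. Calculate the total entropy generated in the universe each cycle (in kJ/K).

ΔS_univ ≈ 0.546 kJ/K

T_H = 269 °C → 269 + 273.15 = 542.15 K.
T_C = 40 °C → 40 + 273.15 = 313.15 K.
W = η·Q_H = 0.201 × 773 = 155.4 kJ, so Q_C = Q_H − W = 617.6 kJ.
Entropy balance on the reservoirs: −Q_H/T_H = -1.426 kJ/K, +Q_C/T_C = 1.972 kJ/K.
ΔS_univ = −Q_H/T_H + Q_C/T_C = 0.546 kJ/K (> 0, since η = 0.201 < η_Carnot = 0.422).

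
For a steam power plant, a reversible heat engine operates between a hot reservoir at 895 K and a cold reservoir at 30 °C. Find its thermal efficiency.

η ≈ 0.661

T_C = 30 °C → 30 + 273.15 = 303.15 K.
The Carnot efficiency is η = 1 − T_C/T_H = 1 − 303.15/895.00 = 0.661.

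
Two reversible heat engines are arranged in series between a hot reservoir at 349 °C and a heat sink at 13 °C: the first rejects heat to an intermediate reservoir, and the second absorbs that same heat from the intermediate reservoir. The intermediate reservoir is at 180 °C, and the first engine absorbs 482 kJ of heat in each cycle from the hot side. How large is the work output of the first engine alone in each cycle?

T_H = 349 °C → 349 + 273.15 = 622.15 K.
T_C = 13 °C → 13 + 273.15 = 286.15 K.
T_m = 180 °C → 180 + 273.15 = 453.15 K.
First-stage efficiency η₁ = 1 − T_m/T_H = 1 − 453.15/622.15 = 0.2716.
W₁ = η₁·Q_H = 0.2716 × 482 = 130.9 kJ.

W₁ ≈ 130.9 kJ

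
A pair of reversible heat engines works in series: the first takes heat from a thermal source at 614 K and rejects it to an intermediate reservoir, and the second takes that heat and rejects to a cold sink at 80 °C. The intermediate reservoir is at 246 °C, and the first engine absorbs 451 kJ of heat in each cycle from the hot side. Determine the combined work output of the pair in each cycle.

T_C = 80 °C → 80 + 273.15 = 353.15 K.
Two reversible stages in series are equivalent to a single Carnot engine between T_H and T_C, so η_total = 1 − T_C/T_H = 1 − 353.15/614.00 = 0.4248.
W_total = η_total · Q_H = 0.4248 × 451 = 192 kJ.

W_total ≈ 192 kJ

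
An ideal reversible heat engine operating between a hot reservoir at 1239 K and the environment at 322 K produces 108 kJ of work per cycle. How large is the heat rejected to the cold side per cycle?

Q_C ≈ 37.92 kJ

η_rev = 1 − T_C/T_H = 1 − 322.00/1239.00 = 0.7401.
Since Q_C/Q_H = T_C/T_H and Q_H = W/η, Q_C = W·T_C/(T_H − T_C) = 108 × 322.00/917.00 = 37.92 kJ.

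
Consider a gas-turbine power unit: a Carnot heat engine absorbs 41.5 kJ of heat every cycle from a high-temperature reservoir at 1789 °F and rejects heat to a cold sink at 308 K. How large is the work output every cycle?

T_H = 1789 °F → (1789 − 32) × 5/9 = 976.11 °C = 1249.26 K.
For a reversible engine, η = 1 − T_C/T_H = 1 − 308.00/1249.26 = 0.7535.
W = η·Q_H = 0.7535 × 41.5 = 31.3 kJ.

W ≈ 31.3 kJ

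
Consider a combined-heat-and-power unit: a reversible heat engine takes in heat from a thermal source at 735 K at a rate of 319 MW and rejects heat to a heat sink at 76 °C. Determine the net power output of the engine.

T_C = 76 °C → 76 + 273.15 = 349.15 K.
Since the cycle is reversible, η = 1 − T_C/T_H = 1 − 349.15/735.00 = 0.5250.
W = η·Q_H = 0.5250 × 319 = 167.5 MW.

Ẇ ≈ 167.5 MW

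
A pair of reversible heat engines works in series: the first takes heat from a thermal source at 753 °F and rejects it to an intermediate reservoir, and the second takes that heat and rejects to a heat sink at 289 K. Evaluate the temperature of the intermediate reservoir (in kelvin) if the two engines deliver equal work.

T_m ≈ 481 K

T_H = 753 °F → (753 − 32) × 5/9 = 400.56 °C = 673.71 K.
For reversible stages Q_m = Q_H·(T_m/T_H). Setting W₁ = Q_H(1 − T_m/T_H) equal to W₂ = Q_m(1 − T_C/T_m) = Q_H·(T_m − T_C)/T_H gives T_H − T_m = T_m − T_C, so T_m = (T_H + T_C)/2 = (673.71 + 289.00)/2 = 481 K.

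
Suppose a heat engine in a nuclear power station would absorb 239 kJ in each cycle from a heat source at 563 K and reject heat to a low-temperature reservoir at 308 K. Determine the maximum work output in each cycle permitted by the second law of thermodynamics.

W_max ≈ 108.3 kJ

The upper bound on efficiency is η_max = 1 − T_C/T_H = 1 − 308.00/563.00 = 0.4529.
W_max = η_max · Q_H = 0.4529 × 239 = 108.3 kJ.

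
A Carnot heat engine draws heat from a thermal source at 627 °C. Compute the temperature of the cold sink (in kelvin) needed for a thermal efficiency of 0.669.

T_C ≈ 297.9 K

T_H = 627 °C → 627 + 273.15 = 900.15 K.
From η = 1 − T_C/T_H, T_C = T_H·(1 − η) = 900.15 × (1 − 0.669) = 297.9 K.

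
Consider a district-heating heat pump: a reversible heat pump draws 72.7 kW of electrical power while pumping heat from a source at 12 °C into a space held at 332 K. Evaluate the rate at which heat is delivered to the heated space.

Q̇_H ≈ 515 kW

T_C = 12 °C → 12 + 273.15 = 285.15 K.
Reversible heating COP: COP_HP = T_H/(T_H − T_C) = 332.00/46.85 = 7.0864.
Q_H = COP_HP · W = 7.0864 × 72.7 = 515 kW.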